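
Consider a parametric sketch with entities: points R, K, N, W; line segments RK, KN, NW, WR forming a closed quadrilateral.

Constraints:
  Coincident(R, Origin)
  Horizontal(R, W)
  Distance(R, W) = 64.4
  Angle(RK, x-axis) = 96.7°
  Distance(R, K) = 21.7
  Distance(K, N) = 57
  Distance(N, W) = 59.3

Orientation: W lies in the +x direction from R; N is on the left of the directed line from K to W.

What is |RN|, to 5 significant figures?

70.340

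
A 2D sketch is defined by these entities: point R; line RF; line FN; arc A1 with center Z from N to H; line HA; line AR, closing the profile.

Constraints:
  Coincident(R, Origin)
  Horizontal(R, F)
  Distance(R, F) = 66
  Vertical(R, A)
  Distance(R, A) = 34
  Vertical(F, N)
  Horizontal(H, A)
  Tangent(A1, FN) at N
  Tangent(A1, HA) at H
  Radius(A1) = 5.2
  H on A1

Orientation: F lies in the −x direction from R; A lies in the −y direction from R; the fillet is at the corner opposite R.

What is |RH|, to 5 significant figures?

69.661

R is at the origin; R and F share the same y with |RF| = 66.0 and F on the −x side, so F = (-66.000, 0.0000). R and A share the same x with |RA| = 34.0 and A on the −y side, so A = (0.0000, -34.000). The virtual corner opposite R is at (-66.000, -34.000). Since A1 is tangent to FN there, ZN ⟂ FN and since A1 is tangent to HA there, ZH ⟂ HA, with radius 5.2, so the center Z sits 5.2 in from both sides at Z = (-60.800, -28.800). That places the tangent points at N = (-66.000, -28.800) on FN and H = (-60.800, -34.000) on HA. Then |RH| = |H − R| = 69.661.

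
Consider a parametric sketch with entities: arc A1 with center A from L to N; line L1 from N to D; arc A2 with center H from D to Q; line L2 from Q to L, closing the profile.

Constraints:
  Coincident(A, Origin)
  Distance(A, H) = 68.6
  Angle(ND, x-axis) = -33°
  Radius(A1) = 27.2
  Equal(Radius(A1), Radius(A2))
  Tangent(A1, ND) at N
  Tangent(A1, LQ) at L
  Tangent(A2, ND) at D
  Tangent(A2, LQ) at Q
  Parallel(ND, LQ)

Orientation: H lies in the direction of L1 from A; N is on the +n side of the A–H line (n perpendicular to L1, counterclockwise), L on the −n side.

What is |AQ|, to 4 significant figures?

73.80

The slot axis is L1's direction at -33.0°, so u = (cos -33.0°, sin -33.0°) = (0.8387, -0.5446) and n = (−sin -33.0°, cos -33.0°) = (0.5446, 0.8387). A is at the origin and H lies 68.6 along u from A, so H = 68.6·u = (57.53, -37.36). Tangency of A1 to both parallel lines with radius 27.2 puts N and L at A ± 27.2·n: N = (14.81, 22.81), L = (-14.81, -22.81). Equal radii place D and Q the same way about H: D = H + 27.2·n = (72.35, -14.55), Q = H − 27.2·n = (42.72, -60.17). Then |AQ| = |Q − A| = 73.80.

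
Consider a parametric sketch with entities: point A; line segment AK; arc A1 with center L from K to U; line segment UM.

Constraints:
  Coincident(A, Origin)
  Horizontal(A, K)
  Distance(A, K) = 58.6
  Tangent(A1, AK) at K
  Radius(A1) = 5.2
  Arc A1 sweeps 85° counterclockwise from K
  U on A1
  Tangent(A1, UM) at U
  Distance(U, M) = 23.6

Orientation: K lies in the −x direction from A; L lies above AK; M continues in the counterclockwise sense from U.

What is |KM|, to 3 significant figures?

29.2

On A1, K sits at bearing -90° from L; an 85° counterclockwise sweep puts U at bearing -5°, so U = L + 5.2·(cos -5°, sin -5°) = (-53.4, 4.75). Since A1 is tangent to UM there, LU ⟂ UM, so UM runs along (−sin -5°, cos -5°); with |UM| = 23.6, M = (-51.4, 28.3). Then |KM| = |M − K| = 29.2.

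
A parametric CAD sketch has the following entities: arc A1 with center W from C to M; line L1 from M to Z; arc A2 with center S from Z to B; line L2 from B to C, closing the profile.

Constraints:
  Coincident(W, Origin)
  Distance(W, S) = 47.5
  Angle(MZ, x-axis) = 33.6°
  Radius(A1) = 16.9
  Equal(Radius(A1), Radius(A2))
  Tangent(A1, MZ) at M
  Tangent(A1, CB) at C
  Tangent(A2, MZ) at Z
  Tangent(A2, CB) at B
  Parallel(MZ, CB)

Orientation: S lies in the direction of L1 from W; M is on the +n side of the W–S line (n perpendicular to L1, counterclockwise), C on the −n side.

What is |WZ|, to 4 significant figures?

50.42

The slot axis is L1's direction at 33.6°, so u = (cos 33.6°, sin 33.6°) = (0.8329, 0.5534) and n = (−sin 33.6°, cos 33.6°) = (-0.5534, 0.8329). W is at the origin and S lies 47.5 along u from W, so S = 47.5·u = (39.56, 26.29). Tangency of A1 to both parallel lines with radius 16.9 puts M and C at W ± 16.9·n: M = (-9.352, 14.08), C = (9.352, -14.08). Equal radii place Z and B the same way about S: Z = S + 16.9·n = (30.21, 40.36), B = S − 16.9·n = (48.92, 12.21). Then |WZ| = |Z − W| = 50.42.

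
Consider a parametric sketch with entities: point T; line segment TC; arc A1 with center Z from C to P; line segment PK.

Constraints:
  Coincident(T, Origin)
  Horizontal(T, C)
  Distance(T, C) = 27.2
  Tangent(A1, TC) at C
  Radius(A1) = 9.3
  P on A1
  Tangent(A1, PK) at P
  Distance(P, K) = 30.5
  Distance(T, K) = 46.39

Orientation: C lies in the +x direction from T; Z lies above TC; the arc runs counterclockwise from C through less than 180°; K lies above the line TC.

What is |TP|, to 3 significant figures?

38.0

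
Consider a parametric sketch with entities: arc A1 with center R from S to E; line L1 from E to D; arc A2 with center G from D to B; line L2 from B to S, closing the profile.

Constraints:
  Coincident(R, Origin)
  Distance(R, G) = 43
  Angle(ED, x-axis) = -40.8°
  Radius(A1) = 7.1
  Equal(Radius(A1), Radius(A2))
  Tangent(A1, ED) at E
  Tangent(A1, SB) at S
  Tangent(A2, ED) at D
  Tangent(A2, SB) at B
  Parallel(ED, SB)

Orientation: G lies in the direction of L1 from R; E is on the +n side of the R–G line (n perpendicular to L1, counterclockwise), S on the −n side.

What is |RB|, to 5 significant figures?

43.582

The slot axis is L1's direction at -40.8°, so u = (cos -40.8°, sin -40.8°) = (0.75700, -0.65342) and n = (−sin -40.8°, cos -40.8°) = (0.65342, 0.75700). R is at the origin and G lies 43.0 along u from R, so G = 43.0·u = (32.551, -28.097). Tangency of A1 to both parallel lines with radius 7.1 puts E and S at R ± 7.1·n: E = (4.6393, 5.3747), S = (-4.6393, -5.3747). Equal radii place D and B the same way about G: D = G + 7.1·n = (37.190, -22.722), B = G − 7.1·n = (27.912, -33.472). Then |RB| = |B − R| = 43.582.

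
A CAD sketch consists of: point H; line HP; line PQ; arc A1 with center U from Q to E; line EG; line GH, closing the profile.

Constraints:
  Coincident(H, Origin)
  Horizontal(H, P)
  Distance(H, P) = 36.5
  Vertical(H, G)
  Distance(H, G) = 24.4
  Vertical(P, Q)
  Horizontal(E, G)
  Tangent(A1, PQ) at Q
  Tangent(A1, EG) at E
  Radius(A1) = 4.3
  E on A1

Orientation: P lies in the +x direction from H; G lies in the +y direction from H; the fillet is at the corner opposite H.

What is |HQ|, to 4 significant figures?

41.67

The virtual corner opposite H is at (36.50, 24.40). A1 meets PQ tangentially, so UQ is at right angles to PQ and tangency of A1 to EG means the radius UE is perpendicular to EG, with radius 4.3, so the center U sits 4.3 in from both sides at U = (32.20, 20.10). That places the tangent points at Q = (36.50, 20.10) on PQ and E = (32.20, 24.40) on EG. Then |HQ| = |Q − H| = 41.67.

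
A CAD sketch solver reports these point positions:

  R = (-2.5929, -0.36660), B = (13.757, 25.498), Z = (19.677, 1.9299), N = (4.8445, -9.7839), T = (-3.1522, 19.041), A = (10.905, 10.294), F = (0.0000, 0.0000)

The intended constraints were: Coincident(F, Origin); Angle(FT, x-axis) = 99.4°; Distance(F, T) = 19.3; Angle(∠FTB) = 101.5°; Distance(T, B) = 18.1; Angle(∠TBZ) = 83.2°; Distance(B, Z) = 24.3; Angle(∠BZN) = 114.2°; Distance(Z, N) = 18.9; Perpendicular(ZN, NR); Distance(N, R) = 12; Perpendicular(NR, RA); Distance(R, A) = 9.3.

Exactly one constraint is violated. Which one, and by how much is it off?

Distance(R, A) = 9.3 — off by 7.90.

F = (0.00, 0.00) ✓; FT at 99.40° ✓; |FT| = 19.30 ✓; ∠FTB = 101.5° ✓; |TB| = 18.10 ✓; ∠TBZ = 83.20° ✓; |BZ| = 24.30 ✓; ∠BZN = 114.2° ✓; |ZN| = 18.90 ✓; ∠(ZN, NR) = 90.00° ✓; |NR| = 12.00 ✓; ∠(NR, RA) = 90.00° ✓; |RA| = 17.20 ✗.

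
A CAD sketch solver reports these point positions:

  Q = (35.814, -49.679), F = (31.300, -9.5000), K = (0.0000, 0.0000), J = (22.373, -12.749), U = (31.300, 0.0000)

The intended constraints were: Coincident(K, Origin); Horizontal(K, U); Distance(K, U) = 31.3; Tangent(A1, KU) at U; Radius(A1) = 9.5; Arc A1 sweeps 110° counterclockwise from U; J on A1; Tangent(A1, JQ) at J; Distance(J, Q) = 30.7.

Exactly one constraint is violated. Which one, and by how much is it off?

Distance(J, Q) = 30.7 — off by 8.60.

K = (0.00, 0.00) ✓; K.y = 0.00, U.y = 0.00 ✓; |KU| = 31.30 ✓; ∠(FU, UK) = 90.00° ✓; |FU| = 9.500 ✓; bearing(F→J) − bearing(F→U) = 110.0° ✓; |FJ| = 9.500 ✓; ∠(FJ, JQ) = 90.00° ✓; |JQ| = 39.30 ✗.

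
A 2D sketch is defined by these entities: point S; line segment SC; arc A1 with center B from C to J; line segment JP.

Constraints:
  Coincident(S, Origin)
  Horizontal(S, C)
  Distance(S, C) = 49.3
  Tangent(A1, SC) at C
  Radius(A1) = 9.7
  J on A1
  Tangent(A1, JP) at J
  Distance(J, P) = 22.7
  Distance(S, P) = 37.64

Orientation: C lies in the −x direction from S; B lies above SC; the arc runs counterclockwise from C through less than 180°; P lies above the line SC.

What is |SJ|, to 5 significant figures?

41.312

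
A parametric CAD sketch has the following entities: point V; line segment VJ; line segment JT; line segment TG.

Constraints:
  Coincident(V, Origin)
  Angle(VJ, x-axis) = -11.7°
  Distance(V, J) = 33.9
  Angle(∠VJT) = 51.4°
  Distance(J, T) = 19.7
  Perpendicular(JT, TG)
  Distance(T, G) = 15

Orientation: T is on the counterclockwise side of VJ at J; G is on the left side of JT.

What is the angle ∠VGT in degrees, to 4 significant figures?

172.8°

V is at the origin; VJ runs at -11.7° with length 33.9, so J = 33.9·(cos -11.7°, sin -11.7°) = (33.20, -6.874). ∠VJT = 51.4°, so JT runs at -11.7° + (180° − 51.4°) = 116.9° from the x-axis; with |JT| = 19.7, T = J + 19.7·(cos 116.9°, sin 116.9°) = (24.28, 10.69). The perpendicularity gives TG at right angles to JT; with |TG| = 15.0 on the left of JT, G = T + 15.0·(-0.8918, -0.4524) = (10.91, 3.907). Then cos ∠VGT = GV·GT / (|GV||GT|), giving 172.8°.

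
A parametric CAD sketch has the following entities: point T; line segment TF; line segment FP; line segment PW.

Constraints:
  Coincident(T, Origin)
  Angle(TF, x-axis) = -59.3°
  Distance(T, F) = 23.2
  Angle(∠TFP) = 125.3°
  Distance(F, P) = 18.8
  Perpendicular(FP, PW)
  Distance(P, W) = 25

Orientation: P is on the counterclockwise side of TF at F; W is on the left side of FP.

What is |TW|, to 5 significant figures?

32.773

∠TFP = 125.3°, so FP runs at -59.3° + (180° − 125.3°) = -4.6000° from the x-axis; with |FP| = 18.8, P = F + 18.8·(cos -4.6000°, sin -4.6000°) = (30.584, -21.456). FP ⟂ PW; with |PW| = 25.0 on the left of FP, W = P + 25.0·(0.080199, 0.99678) = (32.589, 3.4632). Then |TW| = |W − T| = 32.773.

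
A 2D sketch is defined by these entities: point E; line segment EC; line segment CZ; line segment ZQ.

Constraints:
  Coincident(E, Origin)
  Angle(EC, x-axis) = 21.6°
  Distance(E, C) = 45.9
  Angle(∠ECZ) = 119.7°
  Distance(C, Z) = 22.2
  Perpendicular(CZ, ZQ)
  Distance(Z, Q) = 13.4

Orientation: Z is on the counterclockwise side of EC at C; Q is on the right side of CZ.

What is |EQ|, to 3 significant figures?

69.7

E is at the origin; EC runs at 21.6° with length 45.9, so C = 45.9·(cos 21.6°, sin 21.6°) = (42.7, 16.9). ∠ECZ = 119.7°, so CZ runs at 21.6° + (180° − 119.7°) = 81.9° from the x-axis; with |CZ| = 22.2, Z = C + 22.2·(cos 81.9°, sin 81.9°) = (45.8, 38.9). CZ is perpendicular to ZQ; with |ZQ| = 13.4 on the right of CZ, Q = Z + 13.4·(0.990, -0.141) = (59.1, 37.0). Then |EQ| = |Q − E| = 69.7.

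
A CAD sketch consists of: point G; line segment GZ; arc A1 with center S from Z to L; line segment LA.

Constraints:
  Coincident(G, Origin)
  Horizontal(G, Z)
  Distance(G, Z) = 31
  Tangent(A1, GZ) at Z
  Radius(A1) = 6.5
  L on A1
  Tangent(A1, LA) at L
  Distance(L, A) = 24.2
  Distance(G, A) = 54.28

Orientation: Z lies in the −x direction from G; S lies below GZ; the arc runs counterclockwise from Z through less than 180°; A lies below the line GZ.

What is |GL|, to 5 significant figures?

36.833

Checks: ∠(SZ, ZG) = 90.00° ✓; |SZ| = 6.500 ✓; |SL| = 6.500 ✓; ∠(SL, LA) = 90.00° ✓; |LA| = 24.20 ✓; |GA| = 54.28 ✓.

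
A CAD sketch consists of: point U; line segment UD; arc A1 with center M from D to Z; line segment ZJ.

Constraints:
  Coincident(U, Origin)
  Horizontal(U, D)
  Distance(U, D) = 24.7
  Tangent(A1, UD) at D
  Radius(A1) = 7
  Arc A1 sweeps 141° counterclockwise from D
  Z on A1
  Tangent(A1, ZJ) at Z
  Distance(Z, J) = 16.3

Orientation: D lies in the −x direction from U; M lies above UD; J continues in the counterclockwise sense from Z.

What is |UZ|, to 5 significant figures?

23.804

U is at the origin; U and D share the same y with |UD| = 24.7 and D on the −x side, so D = (-24.700, 0.0000). Since A1 is tangent to UD there, MD ⟂ UD, so M = D + (0, 7) = (-24.700, 7.0000). On A1, D sits at bearing -90° from M; a 141° counterclockwise sweep puts Z at bearing 51°, so Z = M + 7.0·(cos 51°, sin 51°) = (-20.295, 12.440). Then |UZ| = |Z − U| = 23.804.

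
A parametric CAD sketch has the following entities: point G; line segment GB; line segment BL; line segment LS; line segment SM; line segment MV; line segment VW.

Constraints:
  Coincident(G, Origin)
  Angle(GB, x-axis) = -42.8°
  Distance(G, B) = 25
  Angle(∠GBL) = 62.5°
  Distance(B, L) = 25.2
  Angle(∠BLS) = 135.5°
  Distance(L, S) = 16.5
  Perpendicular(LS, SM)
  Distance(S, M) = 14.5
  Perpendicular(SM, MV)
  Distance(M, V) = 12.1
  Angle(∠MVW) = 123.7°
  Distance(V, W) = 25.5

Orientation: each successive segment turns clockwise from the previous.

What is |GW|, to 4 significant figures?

35.67

G is at the origin; GB runs at -42.8° with length 25.0, so B = (18.34, -16.99). ∠GBL = 62.5° gives BL at -160.3° from the x-axis; with |BL| = 25.2, L = (-5.382, -25.48). ∠BLS = 135.5° gives LS at 155.2° from the x-axis; with |LS| = 16.5, S = (-20.36, -18.56). LS ⟂ SM, so SM runs at 65.20°; with |SM| = 14.5, M = (-14.28, -5.397). The perpendicularity gives MV at right angles to SM, so MV runs at -24.80°; with |MV| = 12.1, V = (-3.294, -10.47). ∠MVW = 123.7° gives VW at -81.10° from the x-axis; with |VW| = 25.5, W = (0.6511, -35.67). Then |GW| = |W − G| = 35.67.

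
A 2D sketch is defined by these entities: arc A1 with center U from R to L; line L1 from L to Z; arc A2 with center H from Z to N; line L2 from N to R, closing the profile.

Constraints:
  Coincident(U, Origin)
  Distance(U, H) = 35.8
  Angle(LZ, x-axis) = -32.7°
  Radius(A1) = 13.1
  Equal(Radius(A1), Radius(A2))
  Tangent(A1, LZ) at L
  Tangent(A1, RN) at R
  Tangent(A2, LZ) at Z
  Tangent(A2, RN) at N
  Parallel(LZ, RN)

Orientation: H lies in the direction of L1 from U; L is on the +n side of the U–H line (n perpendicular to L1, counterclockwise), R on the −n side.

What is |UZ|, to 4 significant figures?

38.12

The slot axis is L1's direction at -32.7°, so u = (cos -32.7°, sin -32.7°) = (0.8415, -0.5402) and n = (−sin -32.7°, cos -32.7°) = (0.5402, 0.8415). U is at the origin and H lies 35.8 along u from U, so H = 35.8·u = (30.13, -19.34). Tangency of A1 to both parallel lines with radius 13.1 puts L and R at U ± 13.1·n: L = (7.077, 11.02), R = (-7.077, -11.02). Equal radii place Z and N the same way about H: Z = H + 13.1·n = (37.20, -8.317), N = H − 13.1·n = (23.05, -30.36). Then |UZ| = |Z − U| = 38.12.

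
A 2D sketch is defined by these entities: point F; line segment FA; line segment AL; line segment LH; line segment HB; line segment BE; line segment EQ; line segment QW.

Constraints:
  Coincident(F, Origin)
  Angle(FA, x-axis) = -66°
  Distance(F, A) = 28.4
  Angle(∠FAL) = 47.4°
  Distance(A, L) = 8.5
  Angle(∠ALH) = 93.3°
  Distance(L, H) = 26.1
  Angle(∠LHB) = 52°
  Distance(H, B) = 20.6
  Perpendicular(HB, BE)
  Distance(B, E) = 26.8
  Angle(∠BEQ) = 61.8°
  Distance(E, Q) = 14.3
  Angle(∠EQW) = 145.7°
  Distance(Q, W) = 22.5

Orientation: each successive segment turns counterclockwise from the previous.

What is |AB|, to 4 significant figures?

15.92

∠ALH = 93.3° gives LH at 153.3° from the x-axis; with |LH| = 26.1, H = (-8.390, -6.417). ∠LHB = 52.0° gives HB at -78.70° from the x-axis; with |HB| = 20.6, B = (-4.353, -26.62). Then |AB| = |B − A| = 15.92.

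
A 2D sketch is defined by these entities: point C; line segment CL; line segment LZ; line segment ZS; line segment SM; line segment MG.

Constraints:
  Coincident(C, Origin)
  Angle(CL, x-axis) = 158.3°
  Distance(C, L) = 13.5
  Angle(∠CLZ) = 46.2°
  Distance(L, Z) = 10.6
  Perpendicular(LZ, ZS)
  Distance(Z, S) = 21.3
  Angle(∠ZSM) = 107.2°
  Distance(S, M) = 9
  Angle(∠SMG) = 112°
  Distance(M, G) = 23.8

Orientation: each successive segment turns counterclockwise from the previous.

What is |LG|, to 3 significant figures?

14.2

∠ZSM = 107.2° gives SM at 94.9° from the x-axis; with |SM| = 9.0, M = (10.4, 12.2). ∠SMG = 112.0° gives MG at 163° from the x-axis; with |MG| = 23.8, G = (-12.3, 19.1). Then |LG| = |G − L| = 14.2.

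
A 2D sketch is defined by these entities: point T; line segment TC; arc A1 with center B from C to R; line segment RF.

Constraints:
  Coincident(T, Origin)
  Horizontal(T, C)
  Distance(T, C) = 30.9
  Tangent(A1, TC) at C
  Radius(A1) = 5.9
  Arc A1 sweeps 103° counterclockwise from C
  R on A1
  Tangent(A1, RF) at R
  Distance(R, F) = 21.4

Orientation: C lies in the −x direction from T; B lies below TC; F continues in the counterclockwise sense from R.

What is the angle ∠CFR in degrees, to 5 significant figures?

14.907°

On A1, C sits at bearing 90° from B; a 103° counterclockwise sweep puts R at bearing 193°, so R = B + 5.9·(cos 193°, sin 193°) = (-36.649, -7.2272). Tangency of A1 to RF means the radius BR is perpendicular to RF, so RF runs along (−sin 193°, cos 193°); with |RF| = 21.4, F = (-31.835, -28.079). Then cos ∠CFR = FC·FR / (|FC||FR|), giving 14.907°.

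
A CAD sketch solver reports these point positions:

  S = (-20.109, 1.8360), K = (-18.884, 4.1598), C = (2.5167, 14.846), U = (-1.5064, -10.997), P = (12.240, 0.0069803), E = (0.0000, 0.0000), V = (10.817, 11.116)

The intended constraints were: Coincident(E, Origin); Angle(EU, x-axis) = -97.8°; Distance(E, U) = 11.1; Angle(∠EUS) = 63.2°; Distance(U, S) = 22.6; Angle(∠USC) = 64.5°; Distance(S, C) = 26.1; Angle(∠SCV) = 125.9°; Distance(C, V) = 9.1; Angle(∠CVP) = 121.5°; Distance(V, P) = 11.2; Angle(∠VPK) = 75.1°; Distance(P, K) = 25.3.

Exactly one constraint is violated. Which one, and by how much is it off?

Distance(P, K) = 25.3 — off by 6.10.

E = (0.00, 0.00) ✓; EU at -97.80° ✓; |EU| = 11.10 ✓; ∠EUS = 63.20° ✓; |US| = 22.60 ✓; ∠USC = 64.50° ✓; |SC| = 26.10 ✓; ∠SCV = 125.9° ✓; |CV| = 9.100 ✓; ∠CVP = 121.5° ✓; |VP| = 11.20 ✓; ∠VPK = 75.10° ✓; |PK| = 31.40 ✗.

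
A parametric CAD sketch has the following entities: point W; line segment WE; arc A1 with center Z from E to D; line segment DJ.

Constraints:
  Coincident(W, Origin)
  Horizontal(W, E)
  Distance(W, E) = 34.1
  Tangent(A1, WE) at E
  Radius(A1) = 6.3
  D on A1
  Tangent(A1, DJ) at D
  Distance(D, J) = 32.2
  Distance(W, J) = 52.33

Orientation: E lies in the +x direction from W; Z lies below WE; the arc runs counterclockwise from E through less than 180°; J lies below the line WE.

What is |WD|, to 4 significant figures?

28.97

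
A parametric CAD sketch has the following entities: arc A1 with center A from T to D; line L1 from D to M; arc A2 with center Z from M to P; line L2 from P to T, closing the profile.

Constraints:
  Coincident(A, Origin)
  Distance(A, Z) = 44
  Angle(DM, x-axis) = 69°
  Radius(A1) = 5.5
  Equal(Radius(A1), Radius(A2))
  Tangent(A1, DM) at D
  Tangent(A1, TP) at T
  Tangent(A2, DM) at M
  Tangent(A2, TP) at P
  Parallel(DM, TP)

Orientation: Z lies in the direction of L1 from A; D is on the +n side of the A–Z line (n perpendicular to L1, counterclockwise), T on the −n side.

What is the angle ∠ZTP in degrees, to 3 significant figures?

7.13°

The slot axis is L1's direction at 69.0°, so u = (cos 69.0°, sin 69.0°) = (0.358, 0.934) and n = (−sin 69.0°, cos 69.0°) = (-0.934, 0.358). A is at the origin and Z lies 44.0 along u from A, so Z = 44.0·u = (15.8, 41.1). Tangency of A1 to both parallel lines with radius 5.5 puts D and T at A ± 5.5·n: D = (-5.13, 1.97), T = (5.13, -1.97). Equal radii place M and P the same way about Z: M = Z + 5.5·n = (10.6, 43.0), P = Z − 5.5·n = (20.9, 39.1). Then cos ∠ZTP = TZ·TP / (|TZ||TP|), giving 7.13°.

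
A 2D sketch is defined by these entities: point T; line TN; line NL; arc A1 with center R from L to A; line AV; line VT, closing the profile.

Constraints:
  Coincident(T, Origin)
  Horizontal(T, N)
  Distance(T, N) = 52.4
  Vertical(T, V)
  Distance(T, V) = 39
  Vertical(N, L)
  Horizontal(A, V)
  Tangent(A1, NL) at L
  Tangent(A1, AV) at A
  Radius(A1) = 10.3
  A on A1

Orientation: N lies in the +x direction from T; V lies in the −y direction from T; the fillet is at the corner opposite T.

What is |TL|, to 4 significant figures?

59.74

The virtual corner opposite T is at (52.40, -39.00). Tangency of A1 to NL means the radius RL is perpendicular to NL and since A1 is tangent to AV there, RA ⟂ AV, with radius 10.3, so the center R sits 10.3 in from both sides at R = (42.10, -28.70). That places the tangent points at L = (52.40, -28.70) on NL and A = (42.10, -39.00) on AV. Then |TL| = |L − T| = 59.74.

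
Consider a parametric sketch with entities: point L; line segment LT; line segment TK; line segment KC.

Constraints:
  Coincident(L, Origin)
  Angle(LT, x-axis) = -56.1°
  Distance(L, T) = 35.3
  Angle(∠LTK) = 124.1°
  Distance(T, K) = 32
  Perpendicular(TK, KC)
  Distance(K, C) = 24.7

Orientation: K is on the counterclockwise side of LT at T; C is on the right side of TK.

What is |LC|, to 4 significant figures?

74.77

L is at the origin; LT runs at -56.1° with length 35.3, so T = 35.3·(cos -56.1°, sin -56.1°) = (19.69, -29.30). ∠LTK = 124.1°, so TK runs at -56.1° + (180° − 124.1°) = -0.2000° from the x-axis; with |TK| = 32.0, K = T + 32.0·(cos -0.2000°, sin -0.2000°) = (51.69, -29.41). The perpendicularity gives KC at right angles to TK; with |KC| = 24.7 on the right of TK, C = K + 24.7·(-0.003491, -1.000) = (51.60, -54.11). Then |LC| = |C − L| = 74.77.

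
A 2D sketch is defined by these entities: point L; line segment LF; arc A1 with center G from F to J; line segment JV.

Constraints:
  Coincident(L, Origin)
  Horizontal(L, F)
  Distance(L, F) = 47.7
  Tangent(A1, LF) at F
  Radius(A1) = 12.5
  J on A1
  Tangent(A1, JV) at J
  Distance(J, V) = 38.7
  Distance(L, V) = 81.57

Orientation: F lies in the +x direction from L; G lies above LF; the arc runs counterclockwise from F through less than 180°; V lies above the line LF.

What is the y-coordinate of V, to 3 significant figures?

49.3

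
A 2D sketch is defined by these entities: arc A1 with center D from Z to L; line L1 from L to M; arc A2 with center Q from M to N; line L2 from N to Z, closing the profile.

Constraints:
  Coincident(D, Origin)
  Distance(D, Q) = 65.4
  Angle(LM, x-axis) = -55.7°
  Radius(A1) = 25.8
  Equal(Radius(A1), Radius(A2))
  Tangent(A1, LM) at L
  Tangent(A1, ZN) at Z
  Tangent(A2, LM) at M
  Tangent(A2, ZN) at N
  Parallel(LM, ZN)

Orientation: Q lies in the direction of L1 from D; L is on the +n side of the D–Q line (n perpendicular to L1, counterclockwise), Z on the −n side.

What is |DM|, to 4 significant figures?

70.31

The slot axis is L1's direction at -55.7°, so u = (cos -55.7°, sin -55.7°) = (0.5635, -0.8261) and n = (−sin -55.7°, cos -55.7°) = (0.8261, 0.5635). D is at the origin and Q lies 65.4 along u from D, so Q = 65.4·u = (36.85, -54.03). Tangency of A1 to both parallel lines with radius 25.8 puts L and Z at D ± 25.8·n: L = (21.31, 14.54), Z = (-21.31, -14.54). Equal radii place M and N the same way about Q: M = Q + 25.8·n = (58.17, -39.49), N = Q − 25.8·n = (15.54, -68.57). Then |DM| = |M − D| = 70.31.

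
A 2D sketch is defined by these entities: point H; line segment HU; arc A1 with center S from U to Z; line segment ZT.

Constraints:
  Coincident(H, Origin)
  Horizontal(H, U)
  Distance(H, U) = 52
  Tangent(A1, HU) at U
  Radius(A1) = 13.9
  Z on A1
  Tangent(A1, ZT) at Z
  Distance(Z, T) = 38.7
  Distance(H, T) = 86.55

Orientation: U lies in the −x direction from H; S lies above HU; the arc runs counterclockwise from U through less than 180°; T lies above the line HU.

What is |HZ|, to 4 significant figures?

48.57

H is at the origin; HU is horizontal with |HU| = 52.0 and U on the −x side, so U = (-52.00, 0.000). The tangent condition forces SU to be normal to HU, so S = U + (0, 13.9) = (-52.00, 13.90). Since SZ ⟂ ZT (tangency), |ST| = √(13.9² + 38.7²) = 41.12 regardless of where Z sits on A1. So T lies on both circle(H, 86.55) and circle(S, 41.12); the above-HU intersection is T = (-70.03, 50.86). Z is the foot of the tangent from T: Z = (-42.30, 23.86).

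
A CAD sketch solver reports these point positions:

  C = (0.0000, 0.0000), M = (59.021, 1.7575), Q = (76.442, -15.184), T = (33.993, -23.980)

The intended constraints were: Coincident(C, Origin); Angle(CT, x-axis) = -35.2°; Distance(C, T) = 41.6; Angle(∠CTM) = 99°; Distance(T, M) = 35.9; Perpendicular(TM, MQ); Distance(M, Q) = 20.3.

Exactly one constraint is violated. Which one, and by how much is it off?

Distance(M, Q) = 20.3 — off by 4.00.

C = (0.00, 0.00) ✓; CT at -35.20° ✓; |CT| = 41.60 ✓; ∠CTM = 99.00° ✓; |TM| = 35.90 ✓; ∠(TM, MQ) = 90.00° ✓; |MQ| = 24.30 ✗.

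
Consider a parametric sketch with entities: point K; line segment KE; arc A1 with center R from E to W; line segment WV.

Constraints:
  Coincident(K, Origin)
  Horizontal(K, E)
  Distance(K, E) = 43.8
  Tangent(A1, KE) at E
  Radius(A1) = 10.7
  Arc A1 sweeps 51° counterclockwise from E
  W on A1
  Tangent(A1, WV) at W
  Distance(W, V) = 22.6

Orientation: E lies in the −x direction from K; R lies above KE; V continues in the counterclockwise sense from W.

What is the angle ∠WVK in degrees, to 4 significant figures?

83.64°

On A1, E sits at bearing -90° from R; a 51° counterclockwise sweep puts W at bearing -39°, so W = R + 10.7·(cos -39°, sin -39°) = (-35.48, 3.966). The tangent condition forces RW to be normal to WV, so WV runs along (−sin -39°, cos -39°); with |WV| = 22.6, V = (-21.26, 21.53). Then cos ∠WVK = VW·VK / (|VW||VK|), giving 83.64°.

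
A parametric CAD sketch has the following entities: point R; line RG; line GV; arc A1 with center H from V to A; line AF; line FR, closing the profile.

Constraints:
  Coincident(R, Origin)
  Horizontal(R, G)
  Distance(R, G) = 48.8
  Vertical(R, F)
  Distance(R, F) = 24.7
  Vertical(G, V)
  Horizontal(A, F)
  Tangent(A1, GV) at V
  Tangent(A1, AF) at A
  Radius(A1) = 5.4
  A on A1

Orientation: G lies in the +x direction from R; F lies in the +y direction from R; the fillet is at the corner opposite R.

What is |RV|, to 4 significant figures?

52.48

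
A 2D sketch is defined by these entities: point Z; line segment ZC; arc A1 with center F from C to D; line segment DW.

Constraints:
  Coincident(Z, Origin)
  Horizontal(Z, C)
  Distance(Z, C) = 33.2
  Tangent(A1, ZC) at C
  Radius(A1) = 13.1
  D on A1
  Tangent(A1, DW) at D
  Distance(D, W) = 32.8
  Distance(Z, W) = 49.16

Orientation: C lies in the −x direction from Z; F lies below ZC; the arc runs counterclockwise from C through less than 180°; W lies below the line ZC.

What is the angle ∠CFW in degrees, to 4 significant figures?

156.1°

Checks: |ZC| = 33.20 ✓; |FD| = 13.10 ✓; ∠(FD, DW) = 90.00° ✓; |DW| = 32.80 ✓; |ZW| = 49.16 ✓.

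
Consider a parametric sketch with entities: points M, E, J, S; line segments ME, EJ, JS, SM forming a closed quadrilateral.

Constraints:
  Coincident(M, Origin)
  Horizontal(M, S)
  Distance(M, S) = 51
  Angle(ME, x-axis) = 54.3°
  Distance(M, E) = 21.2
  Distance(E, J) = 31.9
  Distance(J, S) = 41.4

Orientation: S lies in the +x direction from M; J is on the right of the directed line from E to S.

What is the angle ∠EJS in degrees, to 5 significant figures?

69.083°

M is at the origin; MS is horizontal with |MS| = 51.0 and S in +x, so S = (51.0, 0). ME runs at 54.3° with |ME| = 21.2, so E = (12.371, 17.216). J is determined by |EJ| = 31.9 and |JS| = 41.4 together: it lies at the intersection of circle(E, 31.9) and circle(S, 41.4). With |ES| = 42.292, the foot of the radical line on ES is 12.913 from E and the perpendicular offset is √(31.9² − 12.913²) = 29.170. Taking the right-of-ES solution: J = (12.291, -14.684).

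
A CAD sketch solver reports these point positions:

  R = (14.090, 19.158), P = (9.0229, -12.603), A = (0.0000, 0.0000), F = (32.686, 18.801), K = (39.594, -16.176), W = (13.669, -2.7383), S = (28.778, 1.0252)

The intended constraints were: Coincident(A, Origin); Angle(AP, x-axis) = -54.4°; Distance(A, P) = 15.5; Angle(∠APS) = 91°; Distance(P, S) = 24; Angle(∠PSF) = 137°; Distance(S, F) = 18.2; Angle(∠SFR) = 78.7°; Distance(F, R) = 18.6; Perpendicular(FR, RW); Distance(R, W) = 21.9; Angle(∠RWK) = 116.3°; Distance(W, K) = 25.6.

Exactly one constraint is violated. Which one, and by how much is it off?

Distance(W, K) = 25.6 — off by 3.60.

A = (0.00, 0.00) ✓; AP at -54.40° ✓; |AP| = 15.50 ✓; ∠APS = 91.00° ✓; |PS| = 24.00 ✓; ∠PSF = 137.0° ✓; |SF| = 18.20 ✓; ∠SFR = 78.70° ✓; |FR| = 18.60 ✓; ∠(FR, RW) = 90.00° ✓; |RW| = 21.90 ✓; ∠RWK = 116.3° ✓; |WK| = 29.20 ✗.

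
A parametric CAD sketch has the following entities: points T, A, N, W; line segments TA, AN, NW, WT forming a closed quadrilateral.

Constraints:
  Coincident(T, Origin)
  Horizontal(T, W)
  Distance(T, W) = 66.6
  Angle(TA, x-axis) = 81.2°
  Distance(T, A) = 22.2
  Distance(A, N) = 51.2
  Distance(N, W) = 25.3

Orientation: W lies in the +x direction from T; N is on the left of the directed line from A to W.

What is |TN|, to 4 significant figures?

58.96

Checks: |AN| = 51.20 ✓; |NW| = 25.30 ✓.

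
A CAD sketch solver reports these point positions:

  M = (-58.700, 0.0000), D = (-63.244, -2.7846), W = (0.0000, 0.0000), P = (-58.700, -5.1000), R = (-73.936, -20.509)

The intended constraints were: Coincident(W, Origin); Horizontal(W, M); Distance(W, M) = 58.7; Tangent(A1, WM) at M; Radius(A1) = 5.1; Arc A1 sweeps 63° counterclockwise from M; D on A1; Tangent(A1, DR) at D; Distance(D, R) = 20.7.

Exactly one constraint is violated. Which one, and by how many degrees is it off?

Tangent(A1, DR) at D — off by 4.10°.

W = (0.00, 0.00) ✓; W.y = 0.00, M.y = 0.00 ✓; |WM| = 58.70 ✓; ∠(PM, MW) = 90.00° ✓; |PM| = 5.100 ✓; bearing(P→D) − bearing(P→M) = 63.00° ✓; |PD| = 5.100 ✓; ∠(PD, DR) = 94.10° ✗; |DR| = 20.70 ✓.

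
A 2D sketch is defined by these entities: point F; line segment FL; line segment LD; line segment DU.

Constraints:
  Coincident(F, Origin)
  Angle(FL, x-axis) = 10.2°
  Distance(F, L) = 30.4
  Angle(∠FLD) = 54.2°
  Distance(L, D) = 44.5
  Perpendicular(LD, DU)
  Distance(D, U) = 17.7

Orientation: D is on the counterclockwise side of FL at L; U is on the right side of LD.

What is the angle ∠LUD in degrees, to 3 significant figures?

68.3°

∠FLD = 54.2°, so LD runs at 10.2° + (180° − 54.2°) = 136° from the x-axis; with |LD| = 44.5, D = L + 44.5·(cos 136°, sin 136°) = (-2.09, 36.3). LD ⟂ DU; with |DU| = 17.7 on the right of LD, U = D + 17.7·(0.695, 0.719) = (10.2, 49.0). Then cos ∠LUD = UL·UD / (|UL||UD|), giving 68.3°.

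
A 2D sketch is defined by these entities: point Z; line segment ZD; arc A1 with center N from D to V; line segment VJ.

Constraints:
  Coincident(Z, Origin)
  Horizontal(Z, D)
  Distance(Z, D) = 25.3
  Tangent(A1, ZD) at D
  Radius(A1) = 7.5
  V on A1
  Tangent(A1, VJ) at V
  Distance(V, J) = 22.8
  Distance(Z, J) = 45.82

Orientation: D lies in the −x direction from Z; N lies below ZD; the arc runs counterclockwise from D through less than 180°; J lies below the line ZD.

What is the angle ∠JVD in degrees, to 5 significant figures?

138.02°

Z is at the origin; Z and D share the same y with |ZD| = 25.3 and D on the −x side, so D = (-25.300, 0.0000). Tangency of A1 to ZD means the radius ND is perpendicular to ZD, so N = D + (0, -7.5) = (-25.300, -7.5000). Since NV ⟂ VJ (tangency), |NJ| = √(7.5² + 22.8²) = 24.002 regardless of where V sits on A1. So J lies on both circle(Z, 45.82) and circle(N, 24.002); the below-ZD intersection is J = (-35.157, -29.384). V is the foot of the tangent from J: V = (-32.758, -6.7109).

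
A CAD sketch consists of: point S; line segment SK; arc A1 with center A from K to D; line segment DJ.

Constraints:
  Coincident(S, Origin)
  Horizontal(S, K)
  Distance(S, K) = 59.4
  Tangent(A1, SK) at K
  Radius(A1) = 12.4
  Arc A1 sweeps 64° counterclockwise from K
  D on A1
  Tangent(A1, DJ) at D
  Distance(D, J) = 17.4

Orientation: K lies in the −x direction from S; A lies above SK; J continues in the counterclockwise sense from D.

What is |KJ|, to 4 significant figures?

29.38

S is at the origin; SK is horizontal with |SK| = 59.4 and K on the −x side, so K = (-59.40, 0.000). Tangency of A1 to SK means the radius AK is perpendicular to SK, so A = K + (0, 12.4) = (-59.40, 12.40). On A1, K sits at bearing -90° from A; a 64° counterclockwise sweep puts D at bearing -26°, so D = A + 12.4·(cos -26°, sin -26°) = (-48.25, 6.964). Tangency of A1 to DJ means the radius AD is perpendicular to DJ, so DJ runs along (−sin -26°, cos -26°); with |DJ| = 17.4, J = (-40.63, 22.60). Then |KJ| = |J − K| = 29.38.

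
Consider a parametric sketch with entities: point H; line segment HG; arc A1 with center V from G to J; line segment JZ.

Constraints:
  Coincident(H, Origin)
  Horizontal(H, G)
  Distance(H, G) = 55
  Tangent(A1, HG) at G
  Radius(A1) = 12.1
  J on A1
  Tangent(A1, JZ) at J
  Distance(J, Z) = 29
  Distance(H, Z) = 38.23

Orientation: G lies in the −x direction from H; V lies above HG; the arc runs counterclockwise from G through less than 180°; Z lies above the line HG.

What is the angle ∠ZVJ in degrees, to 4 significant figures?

67.35°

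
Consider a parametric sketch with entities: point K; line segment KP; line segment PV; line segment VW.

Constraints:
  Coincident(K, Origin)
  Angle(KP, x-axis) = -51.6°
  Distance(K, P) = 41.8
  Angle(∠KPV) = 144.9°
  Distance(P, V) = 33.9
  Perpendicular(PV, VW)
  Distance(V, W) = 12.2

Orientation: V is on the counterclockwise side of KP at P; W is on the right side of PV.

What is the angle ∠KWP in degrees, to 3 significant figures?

8.22°

∠KPV = 144.9°, so PV runs at -51.6° + (180° − 144.9°) = -16.5° from the x-axis; with |PV| = 33.9, V = P + 33.9·(cos -16.5°, sin -16.5°) = (58.5, -42.4). PV is perpendicular to VW; with |VW| = 12.2 on the right of PV, W = V + 12.2·(-0.284, -0.959) = (55.0, -54.1). Then cos ∠KWP = WK·WP / (|WK||WP|), giving 8.22°.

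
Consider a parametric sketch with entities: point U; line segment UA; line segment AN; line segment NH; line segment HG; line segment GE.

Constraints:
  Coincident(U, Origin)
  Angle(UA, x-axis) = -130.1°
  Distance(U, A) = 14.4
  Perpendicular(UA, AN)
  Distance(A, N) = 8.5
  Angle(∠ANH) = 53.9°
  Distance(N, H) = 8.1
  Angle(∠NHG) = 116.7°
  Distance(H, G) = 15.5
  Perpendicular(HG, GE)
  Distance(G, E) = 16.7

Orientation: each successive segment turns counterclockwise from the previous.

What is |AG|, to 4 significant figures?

12.24

∠ANH = 53.9° gives NH at 86.00° from the x-axis; with |NH| = 8.1, H = (-2.209, -8.410). ∠NHG = 116.7° gives HG at 149.3° from the x-axis; with |HG| = 15.5, G = (-15.54, -0.4962). Then |AG| = |G − A| = 12.24.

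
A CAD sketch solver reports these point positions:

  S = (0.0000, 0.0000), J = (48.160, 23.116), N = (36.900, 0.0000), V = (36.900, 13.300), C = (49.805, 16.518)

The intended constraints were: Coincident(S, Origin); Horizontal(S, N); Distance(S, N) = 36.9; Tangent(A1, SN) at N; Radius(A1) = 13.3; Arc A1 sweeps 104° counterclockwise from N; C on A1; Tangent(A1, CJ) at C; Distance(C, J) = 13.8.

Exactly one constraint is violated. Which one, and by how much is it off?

Distance(C, J) = 13.8 — off by 7.00.

S = (0.00, 0.00) ✓; S.y = 0.00, N.y = 0.00 ✓; |SN| = 36.90 ✓; ∠(VN, NS) = 90.00° ✓; |VN| = 13.30 ✓; bearing(V→C) − bearing(V→N) = 104.0° ✓; |VC| = 13.30 ✓; ∠(VC, CJ) = 90.00° ✓; |CJ| = 6.800 ✗.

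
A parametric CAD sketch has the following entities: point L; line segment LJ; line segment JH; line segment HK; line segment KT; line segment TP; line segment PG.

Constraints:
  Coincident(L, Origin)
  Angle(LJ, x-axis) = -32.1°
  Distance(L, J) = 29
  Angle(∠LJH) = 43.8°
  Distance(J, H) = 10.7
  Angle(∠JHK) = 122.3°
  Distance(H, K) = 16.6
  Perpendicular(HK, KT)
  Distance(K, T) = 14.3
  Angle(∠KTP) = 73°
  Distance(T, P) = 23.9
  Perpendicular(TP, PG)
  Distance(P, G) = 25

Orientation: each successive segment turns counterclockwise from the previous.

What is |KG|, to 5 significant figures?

22.740

∠KTP = 73.0° gives TP at -1.2000° from the x-axis; with |TP| = 23.9, P = (25.619, -13.933). The perpendicularity gives PG at right angles to TP, so PG runs at 88.800°; with |PG| = 25.0, G = (26.142, 11.061). Then |KG| = |G − K| = 22.740.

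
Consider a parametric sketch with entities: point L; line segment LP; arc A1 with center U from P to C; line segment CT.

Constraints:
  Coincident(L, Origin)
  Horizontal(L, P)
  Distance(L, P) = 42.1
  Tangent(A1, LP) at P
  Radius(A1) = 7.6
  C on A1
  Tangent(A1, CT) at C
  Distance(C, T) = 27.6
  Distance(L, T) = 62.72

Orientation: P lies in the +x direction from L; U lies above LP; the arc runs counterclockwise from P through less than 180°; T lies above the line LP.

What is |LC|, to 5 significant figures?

50.123

L is at the origin; L and P share the same y with |LP| = 42.1 and P on the +x side, so P = (42.100, 0.0000). The tangent condition forces UP to be normal to LP, so U = P + (0, 7.6) = (42.100, 7.6000). Since UC ⟂ CT (tangency), |UT| = √(7.6² + 27.6²) = 28.627 regardless of where C sits on A1. So T lies on both circle(L, 62.72) and circle(U, 28.627); the above-LP intersection is T = (52.539, 34.256). C is the foot of the tangent from T: C = (49.659, 6.8069).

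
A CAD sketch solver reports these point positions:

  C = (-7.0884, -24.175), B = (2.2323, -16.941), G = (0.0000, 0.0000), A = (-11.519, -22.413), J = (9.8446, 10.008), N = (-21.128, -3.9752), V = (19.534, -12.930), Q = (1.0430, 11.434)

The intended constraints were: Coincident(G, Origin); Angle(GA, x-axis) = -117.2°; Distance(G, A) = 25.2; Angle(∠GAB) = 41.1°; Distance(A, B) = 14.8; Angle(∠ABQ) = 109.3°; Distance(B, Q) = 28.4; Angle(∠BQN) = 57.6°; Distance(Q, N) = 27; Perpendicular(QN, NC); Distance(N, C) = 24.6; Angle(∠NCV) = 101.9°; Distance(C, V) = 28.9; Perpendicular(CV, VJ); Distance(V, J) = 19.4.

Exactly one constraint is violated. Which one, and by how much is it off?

Distance(V, J) = 19.4 — off by 5.50.

G = (0.00, 0.00) ✓; GA at -117.2° ✓; |GA| = 25.20 ✓; ∠GAB = 41.10° ✓; |AB| = 14.80 ✓; ∠ABQ = 109.3° ✓; |BQ| = 28.40 ✓; ∠BQN = 57.60° ✓; |QN| = 27.00 ✓; ∠(QN, NC) = 90.00° ✓; |NC| = 24.60 ✓; ∠NCV = 101.9° ✓; |CV| = 28.90 ✓; ∠(CV, VJ) = 90.00° ✓; |VJ| = 24.90 ✗.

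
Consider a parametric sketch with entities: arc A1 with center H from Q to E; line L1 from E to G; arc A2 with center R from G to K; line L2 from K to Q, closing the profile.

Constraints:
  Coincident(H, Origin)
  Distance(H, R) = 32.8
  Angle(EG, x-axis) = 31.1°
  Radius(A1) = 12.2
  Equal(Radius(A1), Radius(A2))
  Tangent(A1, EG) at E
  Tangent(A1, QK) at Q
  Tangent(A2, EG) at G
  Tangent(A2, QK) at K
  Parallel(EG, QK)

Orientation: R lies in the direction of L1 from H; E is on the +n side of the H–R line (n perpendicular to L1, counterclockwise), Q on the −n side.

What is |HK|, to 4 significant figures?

35.00

Tangency of A1 to both parallel lines with radius 12.2 puts E and Q at H ± 12.2·n: E = (-6.302, 10.45), Q = (6.302, -10.45). Equal radii place G and K the same way about R: G = R + 12.2·n = (21.78, 27.39), K = R − 12.2·n = (34.39, 6.496). Then |HK| = |K − H| = 35.00.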